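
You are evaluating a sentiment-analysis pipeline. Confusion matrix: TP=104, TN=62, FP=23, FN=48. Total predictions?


Total = TP + TN + FP + FN
= 104 + 62 + 23 + 48
= 237
(Predicted positive: 127, predicted negative: 110)

237


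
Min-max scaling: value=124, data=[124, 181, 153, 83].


min=83, max=181
(124-83)/(181-83) = 41/98 = 0.4184

0.4184


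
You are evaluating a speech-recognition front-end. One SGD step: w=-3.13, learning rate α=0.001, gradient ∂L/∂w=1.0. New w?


w_new = w - α·∇
= -3.13 - 0.001·1.0
= -3.13 - 0.001
= -3.131

-3.131


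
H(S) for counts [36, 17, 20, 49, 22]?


Probabilities: [36/144, 17/144, 20/144, 49/144, 22/144] ≈ [0.25, 0.1181, 0.1389, 0.3403, 0.1528]
H = -((36/144)·log₂(36/144) + (17/144)·log₂(17/144) + (20/144)·log₂(20/144) + (49/144)·log₂(49/144) + (22/144)·log₂(22/144))
  = 2.2028 bits

2.2028 bits


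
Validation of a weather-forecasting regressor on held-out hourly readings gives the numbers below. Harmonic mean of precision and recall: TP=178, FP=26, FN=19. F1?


Precision = 178/204 = 0.8725
Recall = 178/197 = 0.9036
F1 = 2·P·R/(P+R) = 2·TP/(2·TP+FP+FN) = 356/(356+26+19) = 356/401 = 0.8878

0.8878


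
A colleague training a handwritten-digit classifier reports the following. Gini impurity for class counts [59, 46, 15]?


Probabilities: [59/120, 46/120, 15/120] ≈ [0.4917, 0.3833, 0.125]
Σpᵢ² = (3481 + 2116 + 225)/120² = 5822/14400
Gini = 1 - Σpᵢ² = 1 - 5822/14400 = 0.5957

0.5957


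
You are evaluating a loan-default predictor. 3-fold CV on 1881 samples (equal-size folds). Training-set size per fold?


Fold size = 1881/3 = 627
Training per fold = 1881 - 627 = 1254

1254


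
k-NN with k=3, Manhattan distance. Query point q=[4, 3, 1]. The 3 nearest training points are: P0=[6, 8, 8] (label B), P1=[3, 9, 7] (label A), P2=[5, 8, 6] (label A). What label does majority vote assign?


d(q,P0) = 14  (label B)
d(q,P1) = 13  (label A)
d(q,P2) = 11  (label A)
Votes: A=2, B=1
Majority → A

A


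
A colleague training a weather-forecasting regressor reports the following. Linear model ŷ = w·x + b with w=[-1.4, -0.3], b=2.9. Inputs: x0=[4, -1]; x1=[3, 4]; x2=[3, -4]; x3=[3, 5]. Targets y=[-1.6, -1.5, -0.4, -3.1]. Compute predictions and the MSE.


ŷ0 = (-1.4)·(4) + (-0.3)·(-1) + 2.9 = -2.4
ŷ1 = (-1.4)·(3) + (-0.3)·(4) + 2.9 = -2.5
ŷ2 = (-1.4)·(3) + (-0.3)·(-4) + 2.9 = -0.1
ŷ3 = (-1.4)·(3) + (-0.3)·(5) + 2.9 = -2.8
errors² = [0.64, 1.0, 0.09, 0.09]
MSE = 1.8200/4 = 0.455

0.455


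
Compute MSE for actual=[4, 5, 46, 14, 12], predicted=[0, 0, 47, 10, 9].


Squared errors: (4-0)²=16, (5-0)²=25, (46-47)²=1, (14-10)²=16, (12-9)²=9
Sum = 67
MSE = 67/5 = 67/5

67/5


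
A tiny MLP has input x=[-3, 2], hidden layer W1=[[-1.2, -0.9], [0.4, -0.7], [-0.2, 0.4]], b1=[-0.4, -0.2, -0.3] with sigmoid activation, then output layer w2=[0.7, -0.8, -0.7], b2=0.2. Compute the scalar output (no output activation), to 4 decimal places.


z1[0] = (-1.2)·(-3) + (-0.9)·(2) - 0.4 = 1.4
z1[1] = (0.4)·(-3) + (-0.7)·(2) - 0.2 = -2.8
z1[2] = (-0.2)·(-3) + (0.4)·(2) - 0.3 = 1.1
h = sigmoid(z1) = [0.8022, 0.0573, 0.7503]
output = (0.7)·(0.8022) + (-0.8)·(0.0573) + (-0.7)·(0.7503) + 0.2 = 0.1905

0.1905


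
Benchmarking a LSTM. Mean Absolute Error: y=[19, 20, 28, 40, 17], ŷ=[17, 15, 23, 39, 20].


Absolute errors: |19-17|=2, |20-15|=5, |28-23|=5, |40-39|=1, |17-20|=3
Sum = 16
MAE = 16/5 = 16/5

16/5


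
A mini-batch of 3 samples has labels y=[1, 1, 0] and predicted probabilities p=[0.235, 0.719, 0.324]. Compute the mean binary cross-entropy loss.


L[0] = -ln(0.235) = 1.4482
L[1] = -ln(0.719) = 0.3299
L[2] = -ln(1-0.324) = -ln(0.676) = 0.3916
mean = (1.4482 + 0.3299 + 0.3916)/3 = 0.7232

0.7232


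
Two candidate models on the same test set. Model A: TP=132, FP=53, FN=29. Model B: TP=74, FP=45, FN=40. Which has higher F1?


Model A: P=132/185=0.7135, R=132/161=0.8199, F1=2PR/(P+R)=2TP/(2TP+FP+FN)=264/346=0.763
Model B: P=74/119=0.6218, R=74/114=0.6491, F1=2PR/(P+R)=2TP/(2TP+FP+FN)=148/233=0.6352
0.763 > 0.6352 → Model A

Model A


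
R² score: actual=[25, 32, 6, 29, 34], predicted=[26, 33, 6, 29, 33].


ȳ = 25.2
SS_res = Σ(y-ŷ)² = 3
SS_tot = Σ(y-ȳ)² = 506.8
R² = 1 - SS_res/SS_tot = 1 - 0.0059 = 0.9941

0.9941


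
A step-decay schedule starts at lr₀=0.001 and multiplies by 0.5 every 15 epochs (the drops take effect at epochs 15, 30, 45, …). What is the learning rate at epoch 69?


n_drops = ⌊69/15⌋ = 4
lr = 0.001·0.5^4 = 0.001·0.0625 = 0.0000625

0.0000625


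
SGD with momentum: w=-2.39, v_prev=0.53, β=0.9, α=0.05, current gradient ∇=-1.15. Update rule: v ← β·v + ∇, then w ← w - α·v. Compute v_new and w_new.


v_new = 0.9·0.53 - 1.15 = 0.477 - 1.15 = -0.673
w_new = -2.39 - 0.05·-0.673 = -2.39 + 0.03365 = -2.35635

v_new=-0.673, w_new=-2.35635


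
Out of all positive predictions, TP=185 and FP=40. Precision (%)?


Precision = TP/(TP+FP)
= 185/(185+40)
= 185/225 = 82.22%

82.22%


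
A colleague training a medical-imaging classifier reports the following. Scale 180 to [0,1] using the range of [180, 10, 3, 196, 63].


min=3, max=196
(180-3)/(196-3) = 177/193 = 0.9171

0.9171


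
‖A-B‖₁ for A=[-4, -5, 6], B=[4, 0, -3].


d = |-4-4| + |-5-0| + |6+ 3|
  = 8 + 5 + 9
  = 22

22


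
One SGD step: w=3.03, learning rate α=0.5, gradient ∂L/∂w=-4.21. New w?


w_new = w - α·∇
= 3.03 - 0.5·-4.21
= 3.03 + 2.105
= 5.135

5.135


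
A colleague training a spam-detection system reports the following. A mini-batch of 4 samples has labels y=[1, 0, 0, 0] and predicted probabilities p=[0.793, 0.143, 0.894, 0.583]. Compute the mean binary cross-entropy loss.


L[0] = -ln(0.793) = 0.2319
L[1] = -ln(1-0.143) = -ln(0.857) = 0.1543
L[2] = -ln(1-0.894) = -ln(0.106) = 2.2443
L[3] = -ln(1-0.583) = -ln(0.417) = 0.8747
mean = (0.2319 + 0.1543 + 2.2443 + 0.8747)/4 = 0.8763

0.8763


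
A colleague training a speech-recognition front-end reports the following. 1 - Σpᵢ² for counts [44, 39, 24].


Probabilities: [44/107, 39/107, 24/107] ≈ [0.4112, 0.3645, 0.2243]
Σpᵢ² = (1936 + 1521 + 576)/107² = 4033/11449
Gini = 1 - Σpᵢ² = 1 - 4033/11449 = 0.6477

0.6477


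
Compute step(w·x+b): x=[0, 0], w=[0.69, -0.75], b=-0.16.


z = (0)·(0.69) + (0)·(-0.75) - 0.16
  = -0.16
step(z) = 0 (z<0)

0


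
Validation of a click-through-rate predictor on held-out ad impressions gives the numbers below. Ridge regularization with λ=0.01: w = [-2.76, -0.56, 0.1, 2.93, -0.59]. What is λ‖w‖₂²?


‖w‖₂² = (-2.76)² + (-0.56)² + (0.1)² + (2.93)² + (-0.59)²
     = 7.6176 + 0.3136 + 0.01 + 8.5849 + 0.3481
     = 16.8742
λ·‖w‖₂² = 0.01·16.8742 = 0.168742

0.168742


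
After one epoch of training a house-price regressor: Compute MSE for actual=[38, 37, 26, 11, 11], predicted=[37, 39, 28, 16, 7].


Squared errors: (38-37)²=1, (37-39)²=4, (26-28)²=4, (11-16)²=25, (11-7)²=16
Sum = 50
MSE = 50/5 = 10

10


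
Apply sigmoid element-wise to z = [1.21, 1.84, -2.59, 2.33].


σ(1.21) = 1/(1+e^-1.21) = 0.7703
σ(1.84) = 1/(1+e^-1.84) = 0.8629
σ(-2.59) = 1/(1+e^2.59) = 0.0698
σ(2.33) = 1/(1+e^-2.33) = 0.9113
result = [0.7703, 0.8629, 0.0698, 0.9113]

[0.7703, 0.8629, 0.0698, 0.9113]


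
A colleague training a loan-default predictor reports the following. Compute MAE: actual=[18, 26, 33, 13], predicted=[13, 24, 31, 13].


Absolute errors: |18-13|=5, |26-24|=2, |33-31|=2, |13-13|=0
Sum = 9
MAE = 9/4 = 9/4

9/4


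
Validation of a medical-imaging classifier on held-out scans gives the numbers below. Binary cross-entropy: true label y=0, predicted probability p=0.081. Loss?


BCE = -[y·ln(p) + (1-y)·ln(1-p)]
= -0 - 1·ln(1-0.081)
= -ln(0.919) = 0.0845

0.0845


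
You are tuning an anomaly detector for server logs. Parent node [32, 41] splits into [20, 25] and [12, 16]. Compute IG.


Parent = [32, 41], H_parent = 0.989
H_left = 0.9911 (n=45), H_right = 0.9852 (n=28)
H_children = (45/73)·0.9911 + (28/73)·0.9852 = 0.9888
IG = 0.989 - 0.9888 = 0.0002

0.0002


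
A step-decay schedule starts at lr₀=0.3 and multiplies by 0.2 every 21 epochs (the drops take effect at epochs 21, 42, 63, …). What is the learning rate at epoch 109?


n_drops = ⌊109/21⌋ = 5
lr = 0.3·0.2^5 = 0.3·0.00032 = 0.000096

0.000096


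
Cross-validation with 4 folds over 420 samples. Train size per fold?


Fold size = 420/4 = 105
Training per fold = 420 - 105 = 315

315


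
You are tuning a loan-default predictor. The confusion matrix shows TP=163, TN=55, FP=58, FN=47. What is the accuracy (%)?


Accuracy = (TP+TN)/(TP+TN+FP+FN)
= (163+55)/(323)
= 218/323 = 67.49%

67.49%


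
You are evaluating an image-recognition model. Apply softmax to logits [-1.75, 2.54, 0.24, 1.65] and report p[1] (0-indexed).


Exponentials: e^-1.75=0.1738, e^2.54=12.6797, e^0.24=1.2712, e^1.65=5.207
Sum = 19.3317
Softmax = [0.009, 0.6559, 0.0658, 0.2693]
p[1] = 12.6797/19.3317 = 0.6559

0.6559


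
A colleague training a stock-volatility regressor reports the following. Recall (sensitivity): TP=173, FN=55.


Recall = TP/(TP+FN)
= 173/(173+55)
= 173/228 = 75.88%

75.88%


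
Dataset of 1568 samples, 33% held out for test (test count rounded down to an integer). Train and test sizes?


Test = ⌊1568·33/100⌋ = 517
Train = 1568 - 517 = 1051

Train: 1051, Test: 517


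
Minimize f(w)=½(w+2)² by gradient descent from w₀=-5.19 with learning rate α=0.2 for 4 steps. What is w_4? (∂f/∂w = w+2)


step 1: grad = -5.19+2 = -3.19; w = -5.19 - 0.2·(-3.19) = -4.552
step 2: grad = -4.552+2 = -2.552; w = -4.552 - 0.2·(-2.552) = -4.0416
step 3: grad = -4.0416+2 = -2.0416; w = -4.0416 - 0.2·(-2.0416) = -3.63328
step 4: grad = -3.63328+2 = -1.63328; w = -3.63328 - 0.2·(-1.63328) = -3.306624

-3.306624


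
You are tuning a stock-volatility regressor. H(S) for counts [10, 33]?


Probabilities: [10/43, 33/43] ≈ [0.2326, 0.7674]
H = -((10/43)·log₂(10/43) + (33/43)·log₂(33/43))
  = 0.7824 bits

0.7824 bits


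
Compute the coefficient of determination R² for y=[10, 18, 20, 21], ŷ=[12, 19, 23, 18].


ȳ = 17.25
SS_res = Σ(y-ŷ)² = 23
SS_tot = Σ(y-ȳ)² = 74.75
R² = 1 - SS_res/SS_tot = 1 - 0.3077 = 0.6923

0.6923


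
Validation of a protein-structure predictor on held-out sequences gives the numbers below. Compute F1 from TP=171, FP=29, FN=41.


Precision = 171/200 = 0.855
Recall = 171/212 = 0.8066
F1 = 2·P·R/(P+R) = 2·TP/(2·TP+FP+FN) = 342/(342+29+41) = 342/412 = 0.8301

0.8301


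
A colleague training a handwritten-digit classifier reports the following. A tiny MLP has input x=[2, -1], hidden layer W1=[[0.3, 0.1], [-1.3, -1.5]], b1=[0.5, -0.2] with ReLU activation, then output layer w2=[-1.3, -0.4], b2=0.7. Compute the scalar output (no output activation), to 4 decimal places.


z1[0] = (0.3)·(2) + (0.1)·(-1) + 0.5 = 1.0
z1[1] = (-1.3)·(2) + (-1.5)·(-1) - 0.2 = -1.3
h = ReLU(z1) = [1.0, 0.0]
output = (-1.3)·(1.0) + (-0.4)·(0.0) + 0.7 = -0.6

-0.6


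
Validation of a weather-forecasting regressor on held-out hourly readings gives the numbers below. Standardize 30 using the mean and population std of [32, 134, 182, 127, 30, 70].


μ = 95.8333, σ = 56.1677
z = (30 - 95.8333)/56.1677 = -1.1721

-1.1721


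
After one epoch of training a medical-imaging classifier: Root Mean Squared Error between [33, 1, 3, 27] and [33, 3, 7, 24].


MSE = 29/4 = 7.25
RMSE = √(29/4) = 2.6926

2.6926


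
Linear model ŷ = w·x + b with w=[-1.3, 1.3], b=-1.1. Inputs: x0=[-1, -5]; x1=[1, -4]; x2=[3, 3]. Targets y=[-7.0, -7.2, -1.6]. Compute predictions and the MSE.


ŷ0 = (-1.3)·(-1) + (1.3)·(-5) - 1.1 = -6.3
ŷ1 = (-1.3)·(1) + (1.3)·(-4) - 1.1 = -7.6
ŷ2 = (-1.3)·(3) + (1.3)·(3) - 1.1 = -1.1
errors² = [0.49, 0.16, 0.25]
MSE = 0.9000/3 = 0.3

0.3


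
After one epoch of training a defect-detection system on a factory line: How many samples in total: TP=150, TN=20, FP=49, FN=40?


Total = TP + TN + FP + FN
= 150 + 20 + 49 + 40
= 259
(Predicted positive: 199, predicted negative: 60)

259


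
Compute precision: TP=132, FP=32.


Precision = TP/(TP+FP)
= 132/(132+32)
= 132/164 = 80.49%

80.49%


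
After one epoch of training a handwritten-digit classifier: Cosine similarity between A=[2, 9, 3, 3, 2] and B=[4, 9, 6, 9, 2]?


A·B = 2·4 + 9·9 + 3·6 + 3·9 + 2·2 = 138
‖A‖ = √107 = 10.3441, ‖B‖ = √218 = 14.7648
cos = 138/(√107·√218) = 138/√23326 = 0.9036

0.9036


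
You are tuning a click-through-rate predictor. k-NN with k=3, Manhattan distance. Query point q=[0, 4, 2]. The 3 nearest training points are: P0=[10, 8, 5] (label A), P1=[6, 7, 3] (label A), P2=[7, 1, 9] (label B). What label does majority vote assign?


d(q,P0) = 17  (label A)
d(q,P1) = 10  (label A)
d(q,P2) = 17  (label B)
Votes: A=2, B=1
Majority → A

A


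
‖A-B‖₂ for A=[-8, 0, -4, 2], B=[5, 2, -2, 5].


d = √((-8-5)² + (0-2)² + (-4+ 2)² + (2-5)²)
  = √(169 + 4 + 4 + 9)
  = √186 = 13.6382

13.6382


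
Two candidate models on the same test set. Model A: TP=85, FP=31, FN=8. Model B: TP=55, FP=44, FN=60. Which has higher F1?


Model A: P=85/116=0.7328, R=85/93=0.914, F1=2PR/(P+R)=2TP/(2TP+FP+FN)=170/209=0.8134
Model B: P=55/99=0.5556, R=55/115=0.4783, F1=2PR/(P+R)=2TP/(2TP+FP+FN)=110/214=0.514
0.8134 > 0.514 → Model A

Model A


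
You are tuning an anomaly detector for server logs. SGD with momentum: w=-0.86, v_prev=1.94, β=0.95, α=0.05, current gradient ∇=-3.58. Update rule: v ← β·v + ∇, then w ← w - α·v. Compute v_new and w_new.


v_new = 0.95·1.94 - 3.58 = 1.843 - 3.58 = -1.737
w_new = -0.86 - 0.05·-1.737 = -0.86 + 0.08685 = -0.77315

v_new=-1.737, w_new=-0.77315


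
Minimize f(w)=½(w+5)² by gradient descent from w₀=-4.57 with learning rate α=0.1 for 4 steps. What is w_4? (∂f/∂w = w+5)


step 1: grad = -4.57+5 = 0.43; w = -4.57 - 0.1·(0.43) = -4.613
step 2: grad = -4.613+5 = 0.387; w = -4.613 - 0.1·(0.387) = -4.6517
step 3: grad = -4.6517+5 = 0.3483; w = -4.6517 - 0.1·(0.3483) = -4.68653
step 4: grad = -4.68653+5 = 0.31347; w = -4.68653 - 0.1·(0.31347) = -4.717877

-4.717877


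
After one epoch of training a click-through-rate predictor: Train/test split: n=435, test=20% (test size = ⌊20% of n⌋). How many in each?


Test = ⌊435·20/100⌋ = 87
Train = 435 - 87 = 348

Train: 348, Test: 87


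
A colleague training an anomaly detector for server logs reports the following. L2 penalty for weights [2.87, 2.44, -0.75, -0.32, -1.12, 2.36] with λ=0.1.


‖w‖₂² = (2.87)² + (2.44)² + (-0.75)² + (-0.32)² + (-1.12)² + (2.36)²
     = 8.2369 + 5.9536 + 0.5625 + 0.1024 + 1.2544 + 5.5696
     = 21.6794
λ·‖w‖₂² = 0.1·21.6794 = 2.16794

2.16794


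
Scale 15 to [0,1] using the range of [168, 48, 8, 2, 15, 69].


min=2, max=168
(15-2)/(168-2) = 13/166 = 0.0783

0.0783


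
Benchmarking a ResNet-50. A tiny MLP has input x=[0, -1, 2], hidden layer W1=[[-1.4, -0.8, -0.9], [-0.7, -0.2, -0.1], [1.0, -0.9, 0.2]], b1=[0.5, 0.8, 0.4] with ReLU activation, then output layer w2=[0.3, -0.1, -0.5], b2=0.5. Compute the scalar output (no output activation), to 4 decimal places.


z1[0] = (-1.4)·(0) + (-0.8)·(-1) + (-0.9)·(2) + 0.5 = -0.5
z1[1] = (-0.7)·(0) + (-0.2)·(-1) + (-0.1)·(2) + 0.8 = 0.8
z1[2] = (1.0)·(0) + (-0.9)·(-1) + (0.2)·(2) + 0.4 = 1.7
h = ReLU(z1) = [0.0, 0.8, 1.7]
output = (0.3)·(0.0) + (-0.1)·(0.8) + (-0.5)·(1.7) + 0.5 = -0.43

-0.43


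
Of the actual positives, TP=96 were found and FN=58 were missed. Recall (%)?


Recall = TP/(TP+FN)
= 96/(96+58)
= 96/154 = 62.34%

62.34%


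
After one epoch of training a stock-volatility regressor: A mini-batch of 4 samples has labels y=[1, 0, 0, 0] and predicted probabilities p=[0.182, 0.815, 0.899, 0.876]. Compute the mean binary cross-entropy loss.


L[0] = -ln(0.182) = 1.7037
L[1] = -ln(1-0.815) = -ln(0.185) = 1.6874
L[2] = -ln(1-0.899) = -ln(0.101) = 2.2926
L[3] = -ln(1-0.876) = -ln(0.124) = 2.0875
mean = (1.7037 + 1.6874 + 2.2926 + 2.0875)/4 = 1.9428

1.9428


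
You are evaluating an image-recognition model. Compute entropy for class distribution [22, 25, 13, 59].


Probabilities: [22/119, 25/119, 13/119, 59/119] ≈ [0.1849, 0.2101, 0.1092, 0.4958]
H = -((22/119)·log₂(22/119) + (25/119)·log₂(25/119) + (13/119)·log₂(13/119) + (59/119)·log₂(59/119))
  = 1.7739 bits

1.7739 bits


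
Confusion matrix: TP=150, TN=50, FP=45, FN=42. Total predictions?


Total = TP + TN + FP + FN
= 150 + 50 + 45 + 42
= 287
(Predicted positive: 195, predicted negative: 92)

287


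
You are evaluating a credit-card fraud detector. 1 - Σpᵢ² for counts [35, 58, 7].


Probabilities: [35/100, 58/100, 7/100] ≈ [0.35, 0.58, 0.07]
Σpᵢ² = (1225 + 3364 + 49)/100² = 4638/10000
Gini = 1 - Σpᵢ² = 1 - 4638/10000 = 0.5362

0.5362


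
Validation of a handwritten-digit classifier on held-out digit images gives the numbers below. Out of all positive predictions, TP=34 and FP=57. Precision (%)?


Precision = TP/(TP+FP)
= 34/(34+57)
= 34/91 = 37.36%

37.36%


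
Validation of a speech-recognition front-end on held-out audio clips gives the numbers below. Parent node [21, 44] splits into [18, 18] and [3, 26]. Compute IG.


Parent = [21, 44], H_parent = 0.9077
H_left = 1 (n=36), H_right = 0.4798 (n=29)
H_children = (36/65)·1 + (29/65)·0.4798 = 0.7679
IG = 0.9077 - 0.7679 = 0.1398

0.1398


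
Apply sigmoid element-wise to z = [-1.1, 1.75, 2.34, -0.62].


σ(-1.1) = 1/(1+e^1.1) = 0.2497
σ(1.75) = 1/(1+e^-1.75) = 0.852
σ(2.34) = 1/(1+e^-2.34) = 0.9121
σ(-0.62) = 1/(1+e^0.62) = 0.3498
result = [0.2497, 0.852, 0.9121, 0.3498]

[0.2497, 0.852, 0.9121, 0.3498]


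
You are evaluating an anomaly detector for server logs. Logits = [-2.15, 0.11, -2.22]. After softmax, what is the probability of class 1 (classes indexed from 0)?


Exponentials: e^-2.15=0.1165, e^0.11=1.1163, e^-2.22=0.1086
Sum = 1.3414
Softmax = [0.0868, 0.8322, 0.081]
p[1] = 1.1163/1.3414 = 0.8322

0.8322


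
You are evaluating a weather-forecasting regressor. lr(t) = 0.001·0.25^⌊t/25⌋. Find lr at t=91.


n_drops = ⌊91/25⌋ = 3
lr = 0.001·0.25^3 = 0.001·0.015625 = 0.000015625

0.000015625


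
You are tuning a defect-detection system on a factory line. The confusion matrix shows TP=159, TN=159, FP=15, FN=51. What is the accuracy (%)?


Accuracy = (TP+TN)/(TP+TN+FP+FN)
= (159+159)/(384)
= 318/384 = 82.81%

82.81%


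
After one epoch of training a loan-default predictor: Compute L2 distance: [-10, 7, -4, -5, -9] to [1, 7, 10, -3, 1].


d = √((-10-1)² + (7-7)² + (-4-10)² + (-5+ 3)² + (-9-1)²)
  = √(121 + 0 + 196 + 4 + 100)
  = √421 = 20.5183

20.5183


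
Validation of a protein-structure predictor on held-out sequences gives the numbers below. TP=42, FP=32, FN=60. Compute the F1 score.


Precision = 42/74 = 0.5676
Recall = 42/102 = 0.4118
F1 = 2·P·R/(P+R) = 2·TP/(2·TP+FP+FN) = 84/(84+32+60) = 84/176 = 0.4773

0.4773


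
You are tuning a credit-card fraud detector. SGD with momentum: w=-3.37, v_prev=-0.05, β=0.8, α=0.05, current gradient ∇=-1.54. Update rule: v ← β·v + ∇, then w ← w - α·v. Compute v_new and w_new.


v_new = 0.8·-0.05 - 1.54 = -0.04 - 1.54 = -1.58
w_new = -3.37 - 0.05·-1.58 = -3.37 + 0.079 = -3.291

v_new=-1.58, w_new=-3.291


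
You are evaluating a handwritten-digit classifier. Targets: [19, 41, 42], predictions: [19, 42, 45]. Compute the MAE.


Absolute errors: |19-19|=0, |41-42|=1, |42-45|=3
Sum = 4
MAE = 4/3 = 4/3

4/3


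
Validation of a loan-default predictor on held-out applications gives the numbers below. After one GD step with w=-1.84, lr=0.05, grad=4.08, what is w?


w_new = w - α·∇
= -1.84 - 0.05·4.08
= -1.84 - 0.204
= -2.044

-2.044


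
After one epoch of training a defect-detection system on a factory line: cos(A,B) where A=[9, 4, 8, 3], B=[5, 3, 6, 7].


A·B = 9·5 + 4·3 + 8·6 + 3·7 = 126
‖A‖ = √170 = 13.0384, ‖B‖ = √119 = 10.9087
cos = 126/(√170·√119) = 126/√20230 = 0.8859

0.8859


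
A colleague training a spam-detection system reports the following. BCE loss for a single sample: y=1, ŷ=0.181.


BCE = -[y·ln(p) + (1-y)·ln(1-p)]
= -1·ln(0.181) - 0
= -ln(0.181) = 1.7093

1.7093


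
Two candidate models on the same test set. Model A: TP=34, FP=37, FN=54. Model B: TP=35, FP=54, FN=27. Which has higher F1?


Model A: P=34/71=0.4789, R=34/88=0.3864, F1=2PR/(P+R)=2TP/(2TP+FP+FN)=68/159=0.4277
Model B: P=35/89=0.3933, R=35/62=0.5645, F1=2PR/(P+R)=2TP/(2TP+FP+FN)=70/151=0.4636
0.4277 < 0.4636 → Model B

Model B


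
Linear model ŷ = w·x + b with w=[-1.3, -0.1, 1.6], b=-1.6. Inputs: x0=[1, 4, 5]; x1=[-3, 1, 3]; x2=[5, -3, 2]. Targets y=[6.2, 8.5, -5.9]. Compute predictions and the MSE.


ŷ0 = (-1.3)·(1) + (-0.1)·(4) + (1.6)·(5) - 1.6 = 4.7
ŷ1 = (-1.3)·(-3) + (-0.1)·(1) + (1.6)·(3) - 1.6 = 7.0
ŷ2 = (-1.3)·(5) + (-0.1)·(-3) + (1.6)·(2) - 1.6 = -4.6
errors² = [2.25, 2.25, 1.69]
MSE = 6.1900/3 = 2.0633

2.0633


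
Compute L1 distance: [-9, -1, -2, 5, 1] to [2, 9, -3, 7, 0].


d = |-9-2| + |-1-9| + |-2+ 3| + |5-7| + |1-0|
  = 11 + 10 + 1 + 2 + 1
  = 25

25


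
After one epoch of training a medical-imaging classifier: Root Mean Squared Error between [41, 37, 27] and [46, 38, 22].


MSE = 51/3 = 17
RMSE = √(51/3) = 4.1231

4.1231


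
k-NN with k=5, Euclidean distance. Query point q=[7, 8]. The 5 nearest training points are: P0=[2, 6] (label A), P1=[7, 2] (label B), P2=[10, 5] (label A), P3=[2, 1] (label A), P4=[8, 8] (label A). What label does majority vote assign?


d(q,P0) = 5.3852  (label A)
d(q,P1) = 6.0  (label B)
d(q,P2) = 4.2426  (label A)
d(q,P3) = 8.6023  (label A)
d(q,P4) = 1.0  (label A)
Votes: A=4, B=1
Majority → A

A


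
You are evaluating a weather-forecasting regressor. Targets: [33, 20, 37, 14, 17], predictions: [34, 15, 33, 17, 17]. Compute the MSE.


Squared errors: (33-34)²=1, (20-15)²=25, (37-33)²=16, (14-17)²=9, (17-17)²=0
Sum = 51
MSE = 51/5 = 51/5

51/5


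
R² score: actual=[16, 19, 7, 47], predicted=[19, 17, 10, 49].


ȳ = 22.25
SS_res = Σ(y-ŷ)² = 26
SS_tot = Σ(y-ȳ)² = 894.75
R² = 1 - SS_res/SS_tot = 1 - 0.0291 = 0.9709

0.9709


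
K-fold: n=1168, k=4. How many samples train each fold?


Fold size = 1168/4 = 292
Training per fold = 1168 - 292 = 876

876


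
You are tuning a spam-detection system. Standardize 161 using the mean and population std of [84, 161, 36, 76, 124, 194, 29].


μ = 100.5714, σ = 57.4453
z = (161 - 100.5714)/57.4453 = 1.0519

1.0519


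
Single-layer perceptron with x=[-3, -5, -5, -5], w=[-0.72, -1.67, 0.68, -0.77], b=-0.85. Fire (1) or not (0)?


z = (-3)·(-0.72) + (-5)·(-1.67) + (-5)·(0.68) + (-5)·(-0.77) - 0.85
  = 10.11
step(z) = 1 (z≥0)

1


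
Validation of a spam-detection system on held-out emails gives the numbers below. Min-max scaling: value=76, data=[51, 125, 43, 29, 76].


min=29, max=125
(76-29)/(125-29) = 47/96 = 0.4896

0.4896


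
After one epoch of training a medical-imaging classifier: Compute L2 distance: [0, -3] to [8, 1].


d = √((0-8)² + (-3-1)²)
  = √(64 + 16)
  = √80 = 8.9443

8.9443


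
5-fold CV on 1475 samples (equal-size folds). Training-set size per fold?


Fold size = 1475/5 = 295
Training per fold = 1475 - 295 = 1180

1180


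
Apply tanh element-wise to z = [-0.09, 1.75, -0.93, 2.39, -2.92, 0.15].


tanh(-0.09) = -0.0898
tanh(1.75) = 0.9414
tanh(-0.93) = -0.7306
tanh(2.39) = 0.9833
tanh(-2.92) = -0.9942
tanh(0.15) = 0.1489
result = [-0.0898, 0.9414, -0.7306, 0.9833, -0.9942, 0.1489]

[-0.0898, 0.9414, -0.7306, 0.9833, -0.9942, 0.1489]


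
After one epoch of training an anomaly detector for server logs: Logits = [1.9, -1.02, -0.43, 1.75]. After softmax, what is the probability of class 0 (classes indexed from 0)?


Exponentials: e^1.9=6.6859, e^-1.02=0.3606, e^-0.43=0.6505, e^1.75=5.7546
Sum = 13.4516
Softmax = [0.497, 0.0268, 0.0484, 0.4278]
p[0] = 6.6859/13.4516 = 0.497

0.497


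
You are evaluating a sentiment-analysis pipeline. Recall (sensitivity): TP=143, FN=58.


Recall = TP/(TP+FN)
= 143/(143+58)
= 143/201 = 71.14%

71.14%


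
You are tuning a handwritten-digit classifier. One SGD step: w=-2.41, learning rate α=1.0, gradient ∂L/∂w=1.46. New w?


w_new = w - α·∇
= -2.41 - 1.0·1.46
= -2.41 - 1.46
= -3.87

-3.87


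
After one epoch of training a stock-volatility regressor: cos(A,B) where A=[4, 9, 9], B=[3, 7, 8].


A·B = 4·3 + 9·7 + 9·8 = 147
‖A‖ = √178 = 13.3417, ‖B‖ = √122 = 11.0454
cos = 147/(√178·√122) = 147/√21716 = 0.9975

0.9975


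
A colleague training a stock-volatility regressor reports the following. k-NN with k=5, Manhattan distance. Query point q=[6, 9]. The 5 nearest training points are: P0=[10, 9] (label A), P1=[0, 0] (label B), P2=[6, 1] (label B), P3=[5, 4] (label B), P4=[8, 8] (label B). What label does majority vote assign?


d(q,P0) = 4  (label A)
d(q,P1) = 15  (label B)
d(q,P2) = 8  (label B)
d(q,P3) = 6  (label B)
d(q,P4) = 3  (label B)
Votes: A=1, B=4
Majority → B

B


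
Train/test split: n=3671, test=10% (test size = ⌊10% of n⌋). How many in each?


Test = ⌊3671·10/100⌋ = 367
Train = 3671 - 367 = 3304

Train: 3304, Test: 367


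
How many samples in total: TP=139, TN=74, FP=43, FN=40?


Total = TP + TN + FP + FN
= 139 + 74 + 43 + 40
= 296
(Predicted positive: 182, predicted negative: 114)

296


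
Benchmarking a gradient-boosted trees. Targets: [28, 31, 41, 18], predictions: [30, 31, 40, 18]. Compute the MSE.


Squared errors: (28-30)²=4, (31-31)²=0, (41-40)²=1, (18-18)²=0
Sum = 5
MSE = 5/4 = 5/4

5/4


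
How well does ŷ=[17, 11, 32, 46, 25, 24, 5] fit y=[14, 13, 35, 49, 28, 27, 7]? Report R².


ȳ = 24.7143
SS_res = Σ(y-ŷ)² = 53
SS_tot = Σ(y-ȳ)² = 1277.43
R² = 1 - SS_res/SS_tot = 1 - 0.0415 = 0.9585

0.9585


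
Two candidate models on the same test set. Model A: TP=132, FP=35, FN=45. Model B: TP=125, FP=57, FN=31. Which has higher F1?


Model A: P=132/167=0.7904, R=132/177=0.7458, F1=2PR/(P+R)=2TP/(2TP+FP+FN)=264/344=0.7674
Model B: P=125/182=0.6868, R=125/156=0.8013, F1=2PR/(P+R)=2TP/(2TP+FP+FN)=250/338=0.7396
0.7674 > 0.7396 → Model A

Model A


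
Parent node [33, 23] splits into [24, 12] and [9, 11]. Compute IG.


Parent = [33, 23], H_parent = 0.9769
H_left = 0.9183 (n=36), H_right = 0.9928 (n=20)
H_children = (36/56)·0.9183 + (20/56)·0.9928 = 0.9449
IG = 0.9769 - 0.9449 = 0.032

0.032


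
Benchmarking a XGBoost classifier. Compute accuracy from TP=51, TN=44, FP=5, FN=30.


Accuracy = (TP+TN)/(TP+TN+FP+FN)
= (51+44)/(130)
= 95/130 = 73.08%

73.08%


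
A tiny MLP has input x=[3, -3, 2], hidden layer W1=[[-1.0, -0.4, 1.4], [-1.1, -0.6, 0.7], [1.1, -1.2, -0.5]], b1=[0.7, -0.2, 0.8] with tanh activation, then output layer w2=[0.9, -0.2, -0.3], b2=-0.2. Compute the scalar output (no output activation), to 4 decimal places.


z1[0] = (-1.0)·(3) + (-0.4)·(-3) + (1.4)·(2) + 0.7 = 1.7
z1[1] = (-1.1)·(3) + (-0.6)·(-3) + (0.7)·(2) - 0.2 = -0.3
z1[2] = (1.1)·(3) + (-1.2)·(-3) + (-0.5)·(2) + 0.8 = 6.7
h = tanh(z1) = [0.9354, -0.2913, 1.0]
output = (0.9)·(0.9354) + (-0.2)·(-0.2913) + (-0.3)·(1.0) - 0.2 = 0.4001

0.4001


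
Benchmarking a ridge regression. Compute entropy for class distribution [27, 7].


Probabilities: [27/34, 7/34] ≈ [0.7941, 0.2059]
H = -((27/34)·log₂(27/34) + (7/34)·log₂(7/34))
  = 0.7335 bits

0.7335 bits


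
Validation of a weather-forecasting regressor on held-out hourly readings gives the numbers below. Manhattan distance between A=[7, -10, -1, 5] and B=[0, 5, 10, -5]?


d = |7-0| + |-10-5| + |-1-10| + |5+ 5|
  = 7 + 15 + 11 + 10
  = 43

43


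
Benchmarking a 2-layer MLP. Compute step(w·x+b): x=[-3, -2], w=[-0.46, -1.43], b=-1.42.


z = (-3)·(-0.46) + (-2)·(-1.43) - 1.42
  = 2.82
step(z) = 1 (z≥0)

1


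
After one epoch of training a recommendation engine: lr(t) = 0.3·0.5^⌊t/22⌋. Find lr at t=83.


n_drops = ⌊83/22⌋ = 3
lr = 0.3·0.5^3 = 0.3·0.125 = 0.0375

0.0375


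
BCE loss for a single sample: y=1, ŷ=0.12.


BCE = -[y·ln(p) + (1-y)·ln(1-p)]
= -1·ln(0.12) - 0
= -ln(0.12) = 2.1203

2.1203


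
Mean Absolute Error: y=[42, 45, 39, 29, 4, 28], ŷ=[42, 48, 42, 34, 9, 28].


Absolute errors: |42-42|=0, |45-48|=3, |39-42|=3, |29-34|=5, |4-9|=5, |28-28|=0
Sum = 16
MAE = 16/6 = 8/3

8/3


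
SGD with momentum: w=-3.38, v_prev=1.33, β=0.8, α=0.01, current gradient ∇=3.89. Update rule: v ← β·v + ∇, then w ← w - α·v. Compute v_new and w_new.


v_new = 0.8·1.33 + 3.89 = 1.064 + 3.89 = 4.954
w_new = -3.38 - 0.01·4.954 = -3.38 - 0.04954 = -3.42954

v_new=4.954, w_new=-3.42954


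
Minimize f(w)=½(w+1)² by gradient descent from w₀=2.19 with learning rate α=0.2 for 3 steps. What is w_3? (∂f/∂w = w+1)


step 1: grad = 2.19+1 = 3.19; w = 2.19 - 0.2·(3.19) = 1.552
step 2: grad = 1.552+1 = 2.552; w = 1.552 - 0.2·(2.552) = 1.0416
step 3: grad = 1.0416+1 = 2.0416; w = 1.0416 - 0.2·(2.0416) = 0.63328

0.63328


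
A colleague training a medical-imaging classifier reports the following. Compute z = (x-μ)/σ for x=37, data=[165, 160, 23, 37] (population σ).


μ = 96.25, σ = 66.4582
z = (37 - 96.25)/66.4582 = -0.8915

-0.8915


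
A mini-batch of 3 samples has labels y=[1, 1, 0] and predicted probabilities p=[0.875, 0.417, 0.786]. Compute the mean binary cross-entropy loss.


L[0] = -ln(0.875) = 0.1335
L[1] = -ln(0.417) = 0.8747
L[2] = -ln(1-0.786) = -ln(0.214) = 1.5418
mean = (0.1335 + 0.8747 + 1.5418)/3 = 0.85

0.85


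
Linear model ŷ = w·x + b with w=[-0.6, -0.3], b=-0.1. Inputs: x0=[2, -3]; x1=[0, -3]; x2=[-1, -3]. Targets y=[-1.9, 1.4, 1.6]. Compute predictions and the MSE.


ŷ0 = (-0.6)·(2) + (-0.3)·(-3) - 0.1 = -0.4
ŷ1 = (-0.6)·(0) + (-0.3)·(-3) - 0.1 = 0.8
ŷ2 = (-0.6)·(-1) + (-0.3)·(-3) - 0.1 = 1.4
errors² = [2.25, 0.36, 0.04]
MSE = 2.6500/3 = 0.8833

0.8833


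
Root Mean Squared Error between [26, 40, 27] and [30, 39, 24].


MSE = 26/3 = 8.6667
RMSE = √(26/3) = 2.9439

2.9439


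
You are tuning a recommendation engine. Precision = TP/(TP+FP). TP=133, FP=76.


Precision = TP/(TP+FP)
= 133/(133+76)
= 133/209 = 63.64%

63.64%


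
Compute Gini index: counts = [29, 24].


Probabilities: [29/53, 24/53] ≈ [0.5472, 0.4528]
Σpᵢ² = (841 + 576)/53² = 1417/2809
Gini = 1 - Σpᵢ² = 1 - 1417/2809 = 0.4956

0.4956


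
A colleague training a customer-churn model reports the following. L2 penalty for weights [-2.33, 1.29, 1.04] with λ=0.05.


‖w‖₂² = (-2.33)² + (1.29)² + (1.04)²
     = 5.4289 + 1.6641 + 1.0816
     = 8.1746
λ·‖w‖₂² = 0.05·8.1746 = 0.40873

0.40873


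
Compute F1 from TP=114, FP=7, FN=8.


Precision = 114/121 = 0.9421
Recall = 114/122 = 0.9344
F1 = 2·P·R/(P+R) = 2·TP/(2·TP+FP+FN) = 228/(228+7+8) = 228/243 = 0.9383

0.9383


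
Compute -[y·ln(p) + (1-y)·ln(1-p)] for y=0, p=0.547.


BCE = -[y·ln(p) + (1-y)·ln(1-p)]
= -0 - 1·ln(1-0.547)
= -ln(0.453) = 0.7919

0.7919


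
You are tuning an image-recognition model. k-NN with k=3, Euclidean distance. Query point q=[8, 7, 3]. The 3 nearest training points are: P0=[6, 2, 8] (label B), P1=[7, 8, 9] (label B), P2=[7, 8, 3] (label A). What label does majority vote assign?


d(q,P0) = 7.3485  (label B)
d(q,P1) = 6.1644  (label B)
d(q,P2) = 1.4142  (label A)
Votes: A=1, B=2
Majority → B

B


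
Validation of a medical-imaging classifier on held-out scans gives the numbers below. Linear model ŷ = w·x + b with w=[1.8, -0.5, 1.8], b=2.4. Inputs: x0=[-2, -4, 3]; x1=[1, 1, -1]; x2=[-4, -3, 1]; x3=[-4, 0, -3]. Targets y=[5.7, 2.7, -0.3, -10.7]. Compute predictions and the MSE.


ŷ0 = (1.8)·(-2) + (-0.5)·(-4) + (1.8)·(3) + 2.4 = 6.2
ŷ1 = (1.8)·(1) + (-0.5)·(1) + (1.8)·(-1) + 2.4 = 1.9
ŷ2 = (1.8)·(-4) + (-0.5)·(-3) + (1.8)·(1) + 2.4 = -1.5
ŷ3 = (1.8)·(-4) + (-0.5)·(0) + (1.8)·(-3) + 2.4 = -10.2
errors² = [0.25, 0.64, 1.44, 0.25]
MSE = 2.5800/4 = 0.645

0.645


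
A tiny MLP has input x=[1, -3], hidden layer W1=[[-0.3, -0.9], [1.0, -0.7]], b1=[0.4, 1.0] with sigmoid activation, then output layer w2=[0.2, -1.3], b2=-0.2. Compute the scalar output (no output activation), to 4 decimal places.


z1[0] = (-0.3)·(1) + (-0.9)·(-3) + 0.4 = 2.8
z1[1] = (1.0)·(1) + (-0.7)·(-3) + 1.0 = 4.1
h = sigmoid(z1) = [0.9427, 0.9837]
output = (0.2)·(0.9427) + (-1.3)·(0.9837) - 0.2 = -1.2903

-1.2903


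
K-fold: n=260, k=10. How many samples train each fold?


Fold size = 260/10 = 26
Training per fold = 260 - 26 = 234

234


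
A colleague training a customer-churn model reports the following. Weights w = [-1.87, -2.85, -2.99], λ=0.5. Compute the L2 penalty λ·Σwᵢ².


‖w‖₂² = (-1.87)² + (-2.85)² + (-2.99)²
     = 3.4969 + 8.1225 + 8.9401
     = 20.5595
λ·‖w‖₂² = 0.5·20.5595 = 10.27975

10.27975


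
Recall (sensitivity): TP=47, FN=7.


Recall = TP/(TP+FN)
= 47/(47+7)
= 47/54 = 87.04%

87.04%


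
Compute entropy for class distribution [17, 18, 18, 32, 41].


Probabilities: [17/126, 18/126, 18/126, 32/126, 41/126] ≈ [0.1349, 0.1429, 0.1429, 0.254, 0.3254]
H = -((17/126)·log₂(17/126) + (18/126)·log₂(18/126) + (18/126)·log₂(18/126) + (32/126)·log₂(32/126) + (41/126)·log₂(41/126))
  = 2.2212 bits

2.2212 bits


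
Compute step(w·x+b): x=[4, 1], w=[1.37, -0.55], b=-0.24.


z = (4)·(1.37) + (1)·(-0.55) - 0.24
  = 4.69
step(z) = 1 (z≥0)

1


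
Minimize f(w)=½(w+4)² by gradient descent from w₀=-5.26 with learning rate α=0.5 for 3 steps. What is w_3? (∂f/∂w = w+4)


step 1: grad = -5.26+4 = -1.26; w = -5.26 - 0.5·(-1.26) = -4.63
step 2: grad = -4.63+4 = -0.63; w = -4.63 - 0.5·(-0.63) = -4.315
step 3: grad = -4.315+4 = -0.315; w = -4.315 - 0.5·(-0.315) = -4.1575

-4.1575


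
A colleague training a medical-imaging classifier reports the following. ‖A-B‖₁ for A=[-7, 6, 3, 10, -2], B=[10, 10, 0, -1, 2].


d = |-7-10| + |6-10| + |3-0| + |10+ 1| + |-2-2|
  = 17 + 4 + 3 + 11 + 4
  = 39

39


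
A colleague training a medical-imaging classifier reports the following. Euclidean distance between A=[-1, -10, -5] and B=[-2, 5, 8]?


d = √((-1+ 2)² + (-10-5)² + (-5-8)²)
  = √(1 + 225 + 169)
  = √395 = 19.8746

19.8746


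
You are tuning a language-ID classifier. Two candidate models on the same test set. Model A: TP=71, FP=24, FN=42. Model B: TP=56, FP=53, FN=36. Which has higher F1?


Model A: P=71/95=0.7474, R=71/113=0.6283, F1=2PR/(P+R)=2TP/(2TP+FP+FN)=142/208=0.6827
Model B: P=56/109=0.5138, R=56/92=0.6087, F1=2PR/(P+R)=2TP/(2TP+FP+FN)=112/201=0.5572
0.6827 > 0.5572 → Model A

Model A


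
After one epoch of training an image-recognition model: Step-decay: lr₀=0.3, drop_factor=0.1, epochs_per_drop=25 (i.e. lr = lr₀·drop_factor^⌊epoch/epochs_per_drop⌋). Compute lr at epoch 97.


n_drops = ⌊97/25⌋ = 3
lr = 0.3·0.1^3 = 0.3·0.001 = 0.0003

0.0003


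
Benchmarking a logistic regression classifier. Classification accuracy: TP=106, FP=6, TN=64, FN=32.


Accuracy = (TP+TN)/(TP+TN+FP+FN)
= (106+64)/(208)
= 170/208 = 81.73%

81.73%


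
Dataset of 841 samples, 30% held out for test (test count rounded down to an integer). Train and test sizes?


Test = ⌊841·30/100⌋ = 252
Train = 841 - 252 = 589

Train: 589, Test: 252


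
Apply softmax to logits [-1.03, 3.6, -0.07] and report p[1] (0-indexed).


Exponentials: e^-1.03=0.357, e^3.6=36.5982, e^-0.07=0.9324
Sum = 37.8876
Softmax = [0.0094, 0.966, 0.0246]
p[1] = 36.5982/37.8876 = 0.966

0.966


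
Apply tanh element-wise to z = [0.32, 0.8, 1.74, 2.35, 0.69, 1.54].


tanh(0.32) = 0.3095
tanh(0.8) = 0.664
tanh(1.74) = 0.9402
tanh(2.35) = 0.982
tanh(0.69) = 0.598
tanh(1.54) = 0.9121
result = [0.3095, 0.664, 0.9402, 0.982, 0.598, 0.9121]

[0.3095, 0.664, 0.9402, 0.982, 0.598, 0.9121]


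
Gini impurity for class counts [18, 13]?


Probabilities: [18/31, 13/31] ≈ [0.5806, 0.4194]
Σpᵢ² = (324 + 169)/31² = 493/961
Gini = 1 - Σpᵢ² = 1 - 493/961 = 0.487

0.487


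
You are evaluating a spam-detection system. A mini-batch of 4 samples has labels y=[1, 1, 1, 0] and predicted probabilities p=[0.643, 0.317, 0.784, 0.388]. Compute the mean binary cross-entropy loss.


L[0] = -ln(0.643) = 0.4416
L[1] = -ln(0.317) = 1.1489
L[2] = -ln(0.784) = 0.2433
L[3] = -ln(1-0.388) = -ln(0.612) = 0.491
mean = (0.4416 + 1.1489 + 0.2433 + 0.491)/4 = 0.5812

0.5812


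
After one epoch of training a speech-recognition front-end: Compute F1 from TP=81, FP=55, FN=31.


Precision = 81/136 = 0.5956
Recall = 81/112 = 0.7232
F1 = 2·P·R/(P+R) = 2·TP/(2·TP+FP+FN) = 162/(162+55+31) = 162/248 = 0.6532

0.6532


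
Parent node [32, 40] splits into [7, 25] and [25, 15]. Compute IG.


Parent = [32, 40], H_parent = 0.9911
H_left = 0.7579 (n=32), H_right = 0.9544 (n=40)
H_children = (32/72)·0.7579 + (40/72)·0.9544 = 0.8671
IG = 0.9911 - 0.8671 = 0.124

0.124


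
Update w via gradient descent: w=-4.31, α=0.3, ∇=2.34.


w_new = w - α·∇
= -4.31 - 0.3·2.34
= -4.31 - 0.702
= -5.012

-5.012


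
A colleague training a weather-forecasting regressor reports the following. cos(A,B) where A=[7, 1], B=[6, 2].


A·B = 7·6 + 1·2 = 44
‖A‖ = √50 = 7.0711, ‖B‖ = √40 = 6.3246
cos = 44/(√50·√40) = 44/√2000 = 0.9839

0.9839


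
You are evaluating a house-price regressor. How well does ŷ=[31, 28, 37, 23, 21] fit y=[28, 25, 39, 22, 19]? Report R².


ȳ = 26.6
SS_res = Σ(y-ŷ)² = 27
SS_tot = Σ(y-ȳ)² = 237.2
R² = 1 - SS_res/SS_tot = 1 - 0.1138 = 0.8862

0.8862


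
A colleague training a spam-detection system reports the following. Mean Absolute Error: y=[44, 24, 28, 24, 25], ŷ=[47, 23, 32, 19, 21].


Absolute errors: |44-47|=3, |24-23|=1, |28-32|=4, |24-19|=5, |25-21|=4
Sum = 17
MAE = 17/5 = 17/5

17/5


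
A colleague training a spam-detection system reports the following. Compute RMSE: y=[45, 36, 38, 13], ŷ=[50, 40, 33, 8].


MSE = 91/4 = 22.75
RMSE = √(91/4) = 4.7697

4.7697


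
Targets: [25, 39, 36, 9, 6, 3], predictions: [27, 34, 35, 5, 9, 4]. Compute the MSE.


Squared errors: (25-27)²=4, (39-34)²=25, (36-35)²=1, (9-5)²=16, (6-9)²=9, (3-4)²=1
Sum = 56
MSE = 56/6 = 28/3

28/3


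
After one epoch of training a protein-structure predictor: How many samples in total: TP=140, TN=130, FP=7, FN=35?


Total = TP + TN + FP + FN
= 140 + 130 + 7 + 35
= 312
(Predicted positive: 147, predicted negative: 165)

312


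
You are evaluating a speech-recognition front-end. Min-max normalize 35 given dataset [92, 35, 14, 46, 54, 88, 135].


min=14, max=135
(35-14)/(135-14) = 21/121 = 0.1736

0.1736


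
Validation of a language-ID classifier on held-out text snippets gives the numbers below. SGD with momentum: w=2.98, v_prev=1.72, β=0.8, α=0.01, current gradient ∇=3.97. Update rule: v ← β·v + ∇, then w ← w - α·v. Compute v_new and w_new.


v_new = 0.8·1.72 + 3.97 = 1.376 + 3.97 = 5.346
w_new = 2.98 - 0.01·5.346 = 2.98 - 0.05346 = 2.92654

v_new=5.346, w_new=2.92654


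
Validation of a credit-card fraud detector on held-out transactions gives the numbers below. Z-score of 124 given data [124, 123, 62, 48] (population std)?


μ = 89.25, σ = 34.6076
z = (124 - 89.25)/34.6076 = 1.0041

1.0041


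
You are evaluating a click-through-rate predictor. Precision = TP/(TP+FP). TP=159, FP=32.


Precision = TP/(TP+FP)
= 159/(159+32)
= 159/191 = 83.25%

83.25%
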